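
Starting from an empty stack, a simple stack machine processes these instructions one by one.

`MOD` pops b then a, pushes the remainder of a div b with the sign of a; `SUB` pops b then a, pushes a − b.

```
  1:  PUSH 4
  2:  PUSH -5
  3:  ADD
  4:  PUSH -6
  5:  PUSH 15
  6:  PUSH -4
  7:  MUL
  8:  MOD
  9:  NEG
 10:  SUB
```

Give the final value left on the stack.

PUSH 4   [4]
PUSH -5  [4, -5]
ADD      [-1]
PUSH -6  [-1, -6]
PUSH 15  [-1, -6, 15]
PUSH -4  [-1, -6, 15, -4]
MUL      [-1, -6, -60]
MOD      [-1, -6]
NEG      [-1, 6]
SUB      [-7]

-7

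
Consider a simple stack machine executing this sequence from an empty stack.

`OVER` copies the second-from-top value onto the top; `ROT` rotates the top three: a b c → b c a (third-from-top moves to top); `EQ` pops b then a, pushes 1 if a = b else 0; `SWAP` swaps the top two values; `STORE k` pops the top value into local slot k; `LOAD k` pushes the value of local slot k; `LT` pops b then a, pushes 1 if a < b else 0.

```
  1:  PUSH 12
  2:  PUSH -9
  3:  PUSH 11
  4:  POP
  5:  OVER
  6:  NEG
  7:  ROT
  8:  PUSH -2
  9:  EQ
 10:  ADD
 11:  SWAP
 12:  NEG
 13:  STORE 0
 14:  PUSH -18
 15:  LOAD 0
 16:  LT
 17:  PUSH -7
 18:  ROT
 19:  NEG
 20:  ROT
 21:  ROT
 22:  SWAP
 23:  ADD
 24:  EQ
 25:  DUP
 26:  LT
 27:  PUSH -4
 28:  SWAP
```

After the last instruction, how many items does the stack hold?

PUSH 12  -> [12]
PUSH -9  -> [12, -9]
PUSH 11  -> [12, -9, 11]
POP      -> [12, -9]
OVER     -> [12, -9, 12]
NEG      -> [12, -9, -12]
ROT      -> [-9, -12, 12]
PUSH -2  -> [-9, -12, 12, -2]
EQ       -> [-9, -12, 0]
ADD      -> [-9, -12]
SWAP     -> [-12, -9]
NEG      -> [-12, 9]
STORE 0  -> [-12]
PUSH -18 -> [-12, -18]
LOAD 0   -> [-12, -18, 9]
LT       -> [-12, 1]
PUSH -7  -> [-12, 1, -7]
ROT      -> [1, -7, -12]
NEG      -> [1, -7, 12]
ROT      -> [-7, 12, 1]
ROT      -> [12, 1, -7]
SWAP     -> [12, -7, 1]
ADD      -> [12, -6]
EQ       -> [0]
DUP      -> [0, 0]
LT       -> [0]
PUSH -4  -> [0, -4]
SWAP     -> [-4, 0]

2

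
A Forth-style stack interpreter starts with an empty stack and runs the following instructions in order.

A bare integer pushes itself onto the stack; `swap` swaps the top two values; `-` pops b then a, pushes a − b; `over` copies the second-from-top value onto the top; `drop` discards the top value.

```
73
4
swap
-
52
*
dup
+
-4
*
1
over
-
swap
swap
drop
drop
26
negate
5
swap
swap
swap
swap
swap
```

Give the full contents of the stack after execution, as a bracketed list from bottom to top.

73     : 73
4      : 73 4
swap   : 4 73
-      : -69
52     : -69 52
*      : -3588
dup    : -3588 -3588
+      : -7176
-4     : -7176 -4
*      : 28704
1      : 28704 1
over   : 28704 1 28704
-      : 28704 -28703
swap   : -28703 28704
swap   : 28704 -28703
drop   : 28704
drop   : (empty)
26     : 26
negate : -26
5      : -26 5
swap   : 5 -26
swap   : -26 5
swap   : 5 -26
swap   : -26 5
swap   : 5 -26

[5, -26]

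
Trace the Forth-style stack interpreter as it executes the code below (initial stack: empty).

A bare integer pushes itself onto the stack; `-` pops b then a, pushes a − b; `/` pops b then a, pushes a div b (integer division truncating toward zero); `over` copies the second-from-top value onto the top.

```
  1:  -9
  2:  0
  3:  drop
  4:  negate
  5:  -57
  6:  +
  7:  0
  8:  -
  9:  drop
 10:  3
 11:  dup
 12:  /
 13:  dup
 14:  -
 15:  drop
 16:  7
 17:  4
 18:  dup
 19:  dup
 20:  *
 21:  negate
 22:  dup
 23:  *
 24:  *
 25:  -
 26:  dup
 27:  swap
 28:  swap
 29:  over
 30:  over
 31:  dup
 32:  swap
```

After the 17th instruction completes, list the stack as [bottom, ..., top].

-9     → [-9]
0      → [-9, 0]
drop   → [-9]
negate → [9]
-57    → [9, -57]
+      → [-48]
0      → [-48, 0]
-      → [-48]
drop   → []
3      → [3]
dup    → [3, 3]
/      → [1]
dup    → [1, 1]
-      → [0]
drop   → []
7      → [7]
4      → [7, 4]

[7, 4]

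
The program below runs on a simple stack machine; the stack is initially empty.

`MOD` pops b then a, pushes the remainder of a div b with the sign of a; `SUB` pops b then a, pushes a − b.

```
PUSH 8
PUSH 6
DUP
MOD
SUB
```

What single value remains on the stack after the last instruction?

8

PUSH 8  [8]
PUSH 6  [8, 6]
DUP     [8, 6, 6]
MOD     [8, 0]
SUB     [8]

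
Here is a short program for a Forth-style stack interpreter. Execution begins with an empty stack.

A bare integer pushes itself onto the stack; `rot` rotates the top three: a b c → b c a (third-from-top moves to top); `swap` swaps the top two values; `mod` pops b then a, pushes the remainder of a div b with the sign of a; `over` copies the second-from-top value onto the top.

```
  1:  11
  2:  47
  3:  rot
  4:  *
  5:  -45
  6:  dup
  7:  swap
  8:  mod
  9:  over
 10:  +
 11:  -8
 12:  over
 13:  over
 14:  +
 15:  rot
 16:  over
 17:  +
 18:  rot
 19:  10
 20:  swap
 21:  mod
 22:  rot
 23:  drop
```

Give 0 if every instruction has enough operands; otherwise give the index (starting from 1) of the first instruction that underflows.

3

11 -> 11
47 -> 11 47
rot  — needs 3 operands, stack has 2 → underflow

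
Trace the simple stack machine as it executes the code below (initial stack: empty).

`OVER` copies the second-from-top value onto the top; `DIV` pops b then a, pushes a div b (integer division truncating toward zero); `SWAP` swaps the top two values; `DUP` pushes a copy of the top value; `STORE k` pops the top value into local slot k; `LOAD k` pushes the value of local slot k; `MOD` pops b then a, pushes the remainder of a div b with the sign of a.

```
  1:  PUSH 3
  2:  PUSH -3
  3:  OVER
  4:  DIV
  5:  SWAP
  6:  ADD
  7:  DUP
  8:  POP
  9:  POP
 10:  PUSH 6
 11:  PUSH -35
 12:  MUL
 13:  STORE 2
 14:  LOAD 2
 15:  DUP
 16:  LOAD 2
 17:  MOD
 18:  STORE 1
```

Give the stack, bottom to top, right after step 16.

PUSH 3   -> 3
PUSH -3  -> 3 -3
OVER     -> 3 -3 3
DIV      -> 3 -1
SWAP     -> -1 3
ADD      -> 2
DUP      -> 2 2
POP      -> 2
POP      -> (empty)
PUSH 6   -> 6
PUSH -35 -> 6 -35
MUL      -> -210
STORE 2  -> (empty)
LOAD 2   -> -210
DUP      -> -210 -210
LOAD 2   -> -210 -210 -210

[-210, -210, -210]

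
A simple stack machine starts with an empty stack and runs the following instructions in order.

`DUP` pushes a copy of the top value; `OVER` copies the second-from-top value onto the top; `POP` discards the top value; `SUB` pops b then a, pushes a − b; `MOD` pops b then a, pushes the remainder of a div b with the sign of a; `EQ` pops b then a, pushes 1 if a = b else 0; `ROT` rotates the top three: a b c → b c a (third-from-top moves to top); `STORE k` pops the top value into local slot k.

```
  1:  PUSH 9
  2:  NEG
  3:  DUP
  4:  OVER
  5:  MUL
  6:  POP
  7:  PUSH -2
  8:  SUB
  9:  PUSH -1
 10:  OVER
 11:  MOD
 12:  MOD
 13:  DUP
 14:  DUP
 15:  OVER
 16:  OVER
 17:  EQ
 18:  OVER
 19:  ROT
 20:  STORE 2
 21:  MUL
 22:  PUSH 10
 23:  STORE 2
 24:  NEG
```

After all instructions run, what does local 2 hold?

10

PUSH 9   [9]
NEG      [-9]
DUP      [-9, -9]
OVER     [-9, -9, -9]
MUL      [-9, 81]
POP      [-9]
PUSH -2  [-9, -2]
SUB      [-7]
PUSH -1  [-7, -1]
OVER     [-7, -1, -7]
MOD      [-7, -1]
MOD      [0]
DUP      [0, 0]
DUP      [0, 0, 0]
OVER     [0, 0, 0, 0]
OVER     [0, 0, 0, 0, 0]
EQ       [0, 0, 0, 1]
OVER     [0, 0, 0, 1, 0]
ROT      [0, 0, 1, 0, 0]
STORE 2  [0, 0, 1, 0]
MUL      [0, 0, 0]
PUSH 10  [0, 0, 0, 10]
STORE 2  [0, 0, 0]
NEG      [0, 0, 0]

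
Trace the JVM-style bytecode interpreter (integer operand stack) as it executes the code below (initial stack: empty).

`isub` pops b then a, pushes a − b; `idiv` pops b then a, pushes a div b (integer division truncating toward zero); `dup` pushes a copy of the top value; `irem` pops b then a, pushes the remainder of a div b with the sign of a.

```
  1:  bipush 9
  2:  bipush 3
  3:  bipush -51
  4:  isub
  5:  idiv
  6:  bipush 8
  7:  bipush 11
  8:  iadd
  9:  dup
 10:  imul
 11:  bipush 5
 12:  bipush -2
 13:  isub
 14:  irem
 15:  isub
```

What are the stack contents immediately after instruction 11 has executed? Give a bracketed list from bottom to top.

[0, 361, 5]

bipush 9   -> [9]
bipush 3   -> [9, 3]
bipush -51 -> [9, 3, -51]
isub       -> [9, 54]
idiv       -> [0]
bipush 8   -> [0, 8]
bipush 11  -> [0, 8, 11]
iadd       -> [0, 19]
dup        -> [0, 19, 19]
imul       -> [0, 361]
bipush 5   -> [0, 361, 5]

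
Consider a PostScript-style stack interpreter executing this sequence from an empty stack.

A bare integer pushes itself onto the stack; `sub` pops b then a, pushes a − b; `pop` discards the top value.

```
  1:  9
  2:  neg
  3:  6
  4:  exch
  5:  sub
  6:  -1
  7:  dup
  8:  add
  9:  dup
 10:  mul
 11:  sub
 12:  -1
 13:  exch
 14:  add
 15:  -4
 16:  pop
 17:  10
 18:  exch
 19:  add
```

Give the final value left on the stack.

9    -> 9
neg  -> -9
6    -> -9 6
exch -> 6 -9
sub  -> 15
-1   -> 15 -1
dup  -> 15 -1 -1
add  -> 15 -2
dup  -> 15 -2 -2
mul  -> 15 4
sub  -> 11
-1   -> 11 -1
exch -> -1 11
add  -> 10
-4   -> 10 -4
pop  -> 10
10   -> 10 10
exch -> 10 10
add  -> 20

20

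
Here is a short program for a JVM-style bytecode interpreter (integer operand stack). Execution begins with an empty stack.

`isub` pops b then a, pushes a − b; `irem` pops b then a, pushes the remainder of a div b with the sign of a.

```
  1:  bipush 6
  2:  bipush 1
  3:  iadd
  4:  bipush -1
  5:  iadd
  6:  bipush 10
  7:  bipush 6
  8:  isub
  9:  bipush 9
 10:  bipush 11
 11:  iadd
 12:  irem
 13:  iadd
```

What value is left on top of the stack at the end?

bipush 6   6
bipush 1   6 1
iadd       7
bipush -1  7 -1
iadd       6
bipush 10  6 10
bipush 6   6 10 6
isub       6 4
bipush 9   6 4 9
bipush 11  6 4 9 11
iadd       6 4 20
irem       6 4
iadd       10

10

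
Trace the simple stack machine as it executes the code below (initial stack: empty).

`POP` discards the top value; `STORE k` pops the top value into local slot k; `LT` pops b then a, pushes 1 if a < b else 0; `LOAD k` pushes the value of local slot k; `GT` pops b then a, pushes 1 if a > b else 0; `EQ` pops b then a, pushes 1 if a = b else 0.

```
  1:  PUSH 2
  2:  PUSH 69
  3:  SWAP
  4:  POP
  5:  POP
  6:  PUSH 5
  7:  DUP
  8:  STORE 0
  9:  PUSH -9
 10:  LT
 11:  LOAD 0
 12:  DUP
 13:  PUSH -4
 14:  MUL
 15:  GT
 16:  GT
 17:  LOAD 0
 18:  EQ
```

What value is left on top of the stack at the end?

0

PUSH 2   [2]
PUSH 69  [2, 69]
SWAP     [69, 2]
POP      [69]
POP      []
PUSH 5   [5]
DUP      [5, 5]
STORE 0  [5]
PUSH -9  [5, -9]
LT       [0]
LOAD 0   [0, 5]
DUP      [0, 5, 5]
PUSH -4  [0, 5, 5, -4]
MUL      [0, 5, -20]
GT       [0, 1]
GT       [0]
LOAD 0   [0, 5]
EQ       [0]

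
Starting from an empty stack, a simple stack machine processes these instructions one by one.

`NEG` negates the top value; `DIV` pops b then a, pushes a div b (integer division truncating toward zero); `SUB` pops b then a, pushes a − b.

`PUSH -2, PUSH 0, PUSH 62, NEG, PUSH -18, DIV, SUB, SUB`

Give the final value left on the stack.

1

PUSH -2   [-2]
PUSH 0    [-2, 0]
PUSH 62   [-2, 0, 62]
NEG       [-2, 0, -62]
PUSH -18  [-2, 0, -62, -18]
DIV       [-2, 0, 3]
SUB       [-2, -3]
SUB       [1]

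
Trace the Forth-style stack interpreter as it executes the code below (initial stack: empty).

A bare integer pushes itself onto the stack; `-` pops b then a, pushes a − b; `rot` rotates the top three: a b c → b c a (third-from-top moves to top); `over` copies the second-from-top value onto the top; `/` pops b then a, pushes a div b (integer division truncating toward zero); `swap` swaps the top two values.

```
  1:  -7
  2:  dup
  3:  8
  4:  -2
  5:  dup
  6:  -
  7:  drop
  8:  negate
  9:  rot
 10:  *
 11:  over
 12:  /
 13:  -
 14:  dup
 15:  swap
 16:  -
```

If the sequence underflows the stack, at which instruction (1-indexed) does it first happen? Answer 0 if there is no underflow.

-7     → [-7]
dup    → [-7, -7]
8      → [-7, -7, 8]
-2     → [-7, -7, 8, -2]
dup    → [-7, -7, 8, -2, -2]
-      → [-7, -7, 8, 0]
drop   → [-7, -7, 8]
negate → [-7, -7, -8]
rot    → [-7, -8, -7]
*      → [-7, 56]
over   → [-7, 56, -7]
/      → [-7, -8]
-      → [1]
dup    → [1, 1]
swap   → [1, 1]
-      → [0]

0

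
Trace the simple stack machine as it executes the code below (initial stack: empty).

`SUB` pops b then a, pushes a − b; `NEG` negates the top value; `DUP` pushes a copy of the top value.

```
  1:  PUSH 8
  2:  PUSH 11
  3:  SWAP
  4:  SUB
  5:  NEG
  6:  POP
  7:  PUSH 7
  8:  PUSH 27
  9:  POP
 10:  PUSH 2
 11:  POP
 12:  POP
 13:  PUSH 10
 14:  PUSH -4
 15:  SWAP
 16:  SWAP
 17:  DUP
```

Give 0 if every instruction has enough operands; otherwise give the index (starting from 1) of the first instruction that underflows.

0

PUSH 8  → 8
PUSH 11 → 8 11
SWAP    → 11 8
SUB     → 3
NEG     → -3
POP     → (empty)
PUSH 7  → 7
PUSH 27 → 7 27
POP     → 7
PUSH 2  → 7 2
POP     → 7
POP     → (empty)
PUSH 10 → 10
PUSH -4 → 10 -4
SWAP    → -4 10
SWAP    → 10 -4
DUP     → 10 -4 -4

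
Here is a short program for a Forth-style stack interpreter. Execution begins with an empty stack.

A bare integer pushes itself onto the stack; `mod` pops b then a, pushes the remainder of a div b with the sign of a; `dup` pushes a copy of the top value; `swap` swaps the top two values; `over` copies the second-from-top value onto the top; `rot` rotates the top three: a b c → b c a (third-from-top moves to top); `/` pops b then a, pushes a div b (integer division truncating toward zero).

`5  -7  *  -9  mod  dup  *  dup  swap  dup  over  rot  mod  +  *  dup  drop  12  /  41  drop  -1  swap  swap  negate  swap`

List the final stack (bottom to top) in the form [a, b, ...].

5      : [5]
-7     : [5, -7]
*      : [-35]
-9     : [-35, -9]
mod    : [-8]
dup    : [-8, -8]
*      : [64]
dup    : [64, 64]
swap   : [64, 64]
dup    : [64, 64, 64]
over   : [64, 64, 64, 64]
rot    : [64, 64, 64, 64]
mod    : [64, 64, 0]
+      : [64, 64]
*      : [4096]
dup    : [4096, 4096]
drop   : [4096]
12     : [4096, 12]
/      : [341]
41     : [341, 41]
drop   : [341]
-1     : [341, -1]
swap   : [-1, 341]
swap   : [341, -1]
negate : [341, 1]
swap   : [1, 341]

[1, 341]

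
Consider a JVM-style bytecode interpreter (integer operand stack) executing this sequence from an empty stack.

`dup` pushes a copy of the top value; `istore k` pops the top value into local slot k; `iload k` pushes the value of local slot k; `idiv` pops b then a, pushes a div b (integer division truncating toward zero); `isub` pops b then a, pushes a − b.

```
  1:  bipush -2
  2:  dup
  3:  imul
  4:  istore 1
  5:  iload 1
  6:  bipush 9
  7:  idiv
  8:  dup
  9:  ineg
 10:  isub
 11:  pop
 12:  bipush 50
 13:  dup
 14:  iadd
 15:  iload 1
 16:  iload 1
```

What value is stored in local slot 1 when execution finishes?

4

bipush -2 → -2
dup       → -2 -2
imul      → 4
istore 1  → (empty)
iload 1   → 4
bipush 9  → 4 9
idiv      → 0
dup       → 0 0
ineg      → 0 0
isub      → 0
pop       → (empty)
bipush 50 → 50
dup       → 50 50
iadd      → 100
iload 1   → 100 4
iload 1   → 100 4 4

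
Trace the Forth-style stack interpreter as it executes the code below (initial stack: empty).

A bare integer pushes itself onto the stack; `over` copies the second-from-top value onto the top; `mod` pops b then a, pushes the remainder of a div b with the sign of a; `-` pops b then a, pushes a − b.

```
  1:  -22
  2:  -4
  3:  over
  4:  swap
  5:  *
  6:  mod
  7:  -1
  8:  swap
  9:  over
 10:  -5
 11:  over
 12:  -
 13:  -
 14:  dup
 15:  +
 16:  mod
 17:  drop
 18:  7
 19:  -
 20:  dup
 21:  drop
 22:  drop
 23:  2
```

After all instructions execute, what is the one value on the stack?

2

-22   -22
-4    -22 -4
over  -22 -4 -22
swap  -22 -22 -4
*     -22 88
mod   -22
-1    -22 -1
swap  -1 -22
over  -1 -22 -1
-5    -1 -22 -1 -5
over  -1 -22 -1 -5 -1
-     -1 -22 -1 -4
-     -1 -22 3
dup   -1 -22 3 3
+     -1 -22 6
mod   -1 -4
drop  -1
7     -1 7
-     -8
dup   -8 -8
drop  -8
drop  (empty)
2     2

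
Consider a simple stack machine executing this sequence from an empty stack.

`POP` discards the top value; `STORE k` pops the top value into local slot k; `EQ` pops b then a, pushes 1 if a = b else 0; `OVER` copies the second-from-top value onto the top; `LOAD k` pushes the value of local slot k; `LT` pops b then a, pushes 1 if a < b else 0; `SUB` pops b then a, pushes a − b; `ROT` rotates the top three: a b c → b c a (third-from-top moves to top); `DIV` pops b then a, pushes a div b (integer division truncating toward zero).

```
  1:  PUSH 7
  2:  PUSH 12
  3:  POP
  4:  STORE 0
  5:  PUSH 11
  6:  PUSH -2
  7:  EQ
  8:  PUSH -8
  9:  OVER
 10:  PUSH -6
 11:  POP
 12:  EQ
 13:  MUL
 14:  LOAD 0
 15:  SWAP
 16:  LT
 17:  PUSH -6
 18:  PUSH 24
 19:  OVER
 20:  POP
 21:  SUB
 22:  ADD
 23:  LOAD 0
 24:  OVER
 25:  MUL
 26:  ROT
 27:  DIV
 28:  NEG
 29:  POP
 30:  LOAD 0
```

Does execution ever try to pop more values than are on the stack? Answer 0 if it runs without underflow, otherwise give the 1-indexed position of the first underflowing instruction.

26

PUSH 7  → [7]
PUSH 12 → [7, 12]
POP     → [7]
STORE 0 → []
PUSH 11 → [11]
PUSH -2 → [11, -2]
EQ      → [0]
PUSH -8 → [0, -8]
OVER    → [0, -8, 0]
PUSH -6 → [0, -8, 0, -6]
POP     → [0, -8, 0]
EQ      → [0, 0]
MUL     → [0]
LOAD 0  → [0, 7]
SWAP    → [7, 0]
LT      → [0]
PUSH -6 → [0, -6]
PUSH 24 → [0, -6, 24]
OVER    → [0, -6, 24, -6]
POP     → [0, -6, 24]
SUB     → [0, -30]
ADD     → [-30]
LOAD 0  → [-30, 7]
OVER    → [-30, 7, -30]
MUL     → [-30, -210]
ROT  — needs 3 operands, stack has 2 → underflow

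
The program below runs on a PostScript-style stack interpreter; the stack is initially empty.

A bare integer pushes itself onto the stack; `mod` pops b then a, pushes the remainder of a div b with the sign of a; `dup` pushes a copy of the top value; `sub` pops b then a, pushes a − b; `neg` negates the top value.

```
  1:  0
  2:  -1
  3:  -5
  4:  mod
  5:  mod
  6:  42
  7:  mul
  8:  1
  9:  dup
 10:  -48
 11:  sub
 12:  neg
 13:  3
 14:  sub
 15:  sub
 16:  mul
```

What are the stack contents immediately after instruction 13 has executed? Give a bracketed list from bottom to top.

[0, 1, -49, 3]

0   → [0]
-1  → [0, -1]
-5  → [0, -1, -5]
mod → [0, -1]
mod → [0]
42  → [0, 42]
mul → [0]
1   → [0, 1]
dup → [0, 1, 1]
-48 → [0, 1, 1, -48]
sub → [0, 1, 49]
neg → [0, 1, -49]
3   → [0, 1, -49, 3]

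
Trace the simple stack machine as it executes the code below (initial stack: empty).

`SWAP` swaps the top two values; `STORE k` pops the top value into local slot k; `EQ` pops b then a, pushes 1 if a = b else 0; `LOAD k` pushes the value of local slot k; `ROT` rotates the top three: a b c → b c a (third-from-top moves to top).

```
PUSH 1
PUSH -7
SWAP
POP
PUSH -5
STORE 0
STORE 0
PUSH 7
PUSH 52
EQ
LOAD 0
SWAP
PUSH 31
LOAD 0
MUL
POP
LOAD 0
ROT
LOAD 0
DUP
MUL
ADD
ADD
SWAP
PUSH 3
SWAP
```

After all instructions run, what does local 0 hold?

-7

PUSH 1   1
PUSH -7  1 -7
SWAP     -7 1
POP      -7
PUSH -5  -7 -5
STORE 0  -7
STORE 0  (empty)
PUSH 7   7
PUSH 52  7 52
EQ       0
LOAD 0   0 -7
SWAP     -7 0
PUSH 31  -7 0 31
LOAD 0   -7 0 31 -7
MUL      -7 0 -217
POP      -7 0
LOAD 0   -7 0 -7
ROT      0 -7 -7
LOAD 0   0 -7 -7 -7
DUP      0 -7 -7 -7 -7
MUL      0 -7 -7 49
ADD      0 -7 42
ADD      0 35
SWAP     35 0
PUSH 3   35 0 3
SWAP     35 3 0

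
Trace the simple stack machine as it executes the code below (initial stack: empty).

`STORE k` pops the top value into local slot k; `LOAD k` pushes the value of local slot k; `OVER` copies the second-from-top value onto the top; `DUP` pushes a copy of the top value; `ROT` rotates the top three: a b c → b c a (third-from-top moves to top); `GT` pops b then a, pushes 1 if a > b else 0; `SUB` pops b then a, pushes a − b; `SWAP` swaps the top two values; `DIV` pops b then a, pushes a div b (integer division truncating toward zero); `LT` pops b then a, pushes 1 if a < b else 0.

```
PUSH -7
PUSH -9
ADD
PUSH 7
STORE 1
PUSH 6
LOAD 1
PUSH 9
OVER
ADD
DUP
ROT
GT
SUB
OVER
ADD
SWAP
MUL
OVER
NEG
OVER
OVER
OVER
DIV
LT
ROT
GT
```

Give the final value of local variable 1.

PUSH -7 → -7
PUSH -9 → -7 -9
ADD     → -16
PUSH 7  → -16 7
STORE 1 → -16
PUSH 6  → -16 6
LOAD 1  → -16 6 7
PUSH 9  → -16 6 7 9
OVER    → -16 6 7 9 7
ADD     → -16 6 7 16
DUP     → -16 6 7 16 16
ROT     → -16 6 16 16 7
GT      → -16 6 16 1
SUB     → -16 6 15
OVER    → -16 6 15 6
ADD     → -16 6 21
SWAP    → -16 21 6
MUL     → -16 126
OVER    → -16 126 -16
NEG     → -16 126 16
OVER    → -16 126 16 126
OVER    → -16 126 16 126 16
OVER    → -16 126 16 126 16 126
DIV     → -16 126 16 126 0
LT      → -16 126 16 0
ROT     → -16 16 0 126
GT      → -16 16 0

7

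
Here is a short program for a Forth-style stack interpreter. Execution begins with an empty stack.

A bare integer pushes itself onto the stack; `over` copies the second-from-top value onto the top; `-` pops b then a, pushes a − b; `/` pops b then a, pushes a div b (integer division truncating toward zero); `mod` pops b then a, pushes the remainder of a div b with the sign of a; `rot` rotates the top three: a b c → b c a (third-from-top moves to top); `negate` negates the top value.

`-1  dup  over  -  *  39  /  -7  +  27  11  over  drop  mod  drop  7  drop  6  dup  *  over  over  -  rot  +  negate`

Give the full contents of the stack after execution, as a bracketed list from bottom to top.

[36, 50]

-1     : -1
dup    : -1 -1
over   : -1 -1 -1
-      : -1 0
*      : 0
39     : 0 39
/      : 0
-7     : 0 -7
+      : -7
27     : -7 27
11     : -7 27 11
over   : -7 27 11 27
drop   : -7 27 11
mod    : -7 5
drop   : -7
7      : -7 7
drop   : -7
6      : -7 6
dup    : -7 6 6
*      : -7 36
over   : -7 36 -7
over   : -7 36 -7 36
-      : -7 36 -43
rot    : 36 -43 -7
+      : 36 -50
negate : 36 50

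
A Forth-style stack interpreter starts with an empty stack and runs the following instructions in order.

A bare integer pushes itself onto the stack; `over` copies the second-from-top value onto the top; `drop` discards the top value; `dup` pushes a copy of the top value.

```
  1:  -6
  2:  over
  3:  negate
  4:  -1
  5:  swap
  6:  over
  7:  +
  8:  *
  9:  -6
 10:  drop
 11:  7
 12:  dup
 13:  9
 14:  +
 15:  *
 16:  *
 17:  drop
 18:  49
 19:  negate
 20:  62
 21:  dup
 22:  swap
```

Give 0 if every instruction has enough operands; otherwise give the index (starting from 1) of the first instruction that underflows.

-6 -> [-6]
over  — needs 2 operands, stack has 1 → underflow

2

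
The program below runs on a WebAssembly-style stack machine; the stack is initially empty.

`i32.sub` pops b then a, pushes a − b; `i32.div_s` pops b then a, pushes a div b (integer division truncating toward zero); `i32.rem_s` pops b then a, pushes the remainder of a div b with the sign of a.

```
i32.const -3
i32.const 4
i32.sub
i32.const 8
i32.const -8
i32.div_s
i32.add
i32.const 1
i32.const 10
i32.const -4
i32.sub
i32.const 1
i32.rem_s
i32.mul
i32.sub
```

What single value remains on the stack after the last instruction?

i32.const -3 -> [-3]
i32.const 4  -> [-3, 4]
i32.sub      -> [-7]
i32.const 8  -> [-7, 8]
i32.const -8 -> [-7, 8, -8]
i32.div_s    -> [-7, -1]
i32.add      -> [-8]
i32.const 1  -> [-8, 1]
i32.const 10 -> [-8, 1, 10]
i32.const -4 -> [-8, 1, 10, -4]
i32.sub      -> [-8, 1, 14]
i32.const 1  -> [-8, 1, 14, 1]
i32.rem_s    -> [-8, 1, 0]
i32.mul      -> [-8, 0]
i32.sub      -> [-8]

-8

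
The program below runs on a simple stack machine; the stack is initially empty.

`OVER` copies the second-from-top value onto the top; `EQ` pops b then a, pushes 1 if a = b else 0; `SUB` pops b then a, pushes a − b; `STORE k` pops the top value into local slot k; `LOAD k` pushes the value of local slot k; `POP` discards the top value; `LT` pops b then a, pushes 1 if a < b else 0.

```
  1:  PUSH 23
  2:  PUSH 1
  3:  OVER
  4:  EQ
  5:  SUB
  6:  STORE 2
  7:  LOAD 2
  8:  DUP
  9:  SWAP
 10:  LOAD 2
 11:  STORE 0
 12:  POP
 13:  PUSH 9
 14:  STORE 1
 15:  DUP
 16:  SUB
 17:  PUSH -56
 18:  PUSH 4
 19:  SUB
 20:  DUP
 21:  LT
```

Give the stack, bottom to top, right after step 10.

[23, 23, 23]

PUSH 23 : [23]
PUSH 1  : [23, 1]
OVER    : [23, 1, 23]
EQ      : [23, 0]
SUB     : [23]
STORE 2 : []
LOAD 2  : [23]
DUP     : [23, 23]
SWAP    : [23, 23]
LOAD 2  : [23, 23, 23]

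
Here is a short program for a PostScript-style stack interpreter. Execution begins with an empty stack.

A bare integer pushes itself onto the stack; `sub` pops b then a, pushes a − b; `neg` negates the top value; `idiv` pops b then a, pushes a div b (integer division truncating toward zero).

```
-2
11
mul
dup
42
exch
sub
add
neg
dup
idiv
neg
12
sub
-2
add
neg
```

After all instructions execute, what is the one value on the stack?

15

-2    [-2]
11    [-2, 11]
mul   [-22]
dup   [-22, -22]
42    [-22, -22, 42]
exch  [-22, 42, -22]
sub   [-22, 64]
add   [42]
neg   [-42]
dup   [-42, -42]
idiv  [1]
neg   [-1]
12    [-1, 12]
sub   [-13]
-2    [-13, -2]
add   [-15]
neg   [15]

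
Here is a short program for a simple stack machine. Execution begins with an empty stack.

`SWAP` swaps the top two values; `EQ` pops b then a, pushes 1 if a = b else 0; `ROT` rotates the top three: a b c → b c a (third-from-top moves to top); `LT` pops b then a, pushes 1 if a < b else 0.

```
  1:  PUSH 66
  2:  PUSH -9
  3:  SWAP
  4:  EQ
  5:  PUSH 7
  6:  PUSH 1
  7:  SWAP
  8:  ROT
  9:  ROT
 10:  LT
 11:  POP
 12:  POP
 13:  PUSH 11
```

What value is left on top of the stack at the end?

PUSH 66 : [66]
PUSH -9 : [66, -9]
SWAP    : [-9, 66]
EQ      : [0]
PUSH 7  : [0, 7]
PUSH 1  : [0, 7, 1]
SWAP    : [0, 1, 7]
ROT     : [1, 7, 0]
ROT     : [7, 0, 1]
LT      : [7, 1]
POP     : [7]
POP     : []
PUSH 11 : [11]

11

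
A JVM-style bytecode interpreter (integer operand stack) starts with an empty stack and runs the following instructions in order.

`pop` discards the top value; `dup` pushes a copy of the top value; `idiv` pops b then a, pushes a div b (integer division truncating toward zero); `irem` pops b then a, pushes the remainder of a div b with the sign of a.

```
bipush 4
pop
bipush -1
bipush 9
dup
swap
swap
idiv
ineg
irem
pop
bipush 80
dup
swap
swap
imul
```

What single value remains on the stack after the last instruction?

bipush 4   [4]
pop        []
bipush -1  [-1]
bipush 9   [-1, 9]
dup        [-1, 9, 9]
swap       [-1, 9, 9]
swap       [-1, 9, 9]
idiv       [-1, 1]
ineg       [-1, -1]
irem       [0]
pop        []
bipush 80  [80]
dup        [80, 80]
swap       [80, 80]
swap       [80, 80]
imul       [6400]

6400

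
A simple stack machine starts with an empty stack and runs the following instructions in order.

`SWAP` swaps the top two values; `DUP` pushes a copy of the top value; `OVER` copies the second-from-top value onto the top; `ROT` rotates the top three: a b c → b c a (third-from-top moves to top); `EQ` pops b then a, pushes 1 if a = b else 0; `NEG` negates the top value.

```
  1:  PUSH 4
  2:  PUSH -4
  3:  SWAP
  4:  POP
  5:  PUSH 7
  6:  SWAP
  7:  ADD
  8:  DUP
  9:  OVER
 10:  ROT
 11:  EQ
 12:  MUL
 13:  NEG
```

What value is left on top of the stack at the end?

PUSH 4   4
PUSH -4  4 -4
SWAP     -4 4
POP      -4
PUSH 7   -4 7
SWAP     7 -4
ADD      3
DUP      3 3
OVER     3 3 3
ROT      3 3 3
EQ       3 1
MUL      3
NEG      -3

-3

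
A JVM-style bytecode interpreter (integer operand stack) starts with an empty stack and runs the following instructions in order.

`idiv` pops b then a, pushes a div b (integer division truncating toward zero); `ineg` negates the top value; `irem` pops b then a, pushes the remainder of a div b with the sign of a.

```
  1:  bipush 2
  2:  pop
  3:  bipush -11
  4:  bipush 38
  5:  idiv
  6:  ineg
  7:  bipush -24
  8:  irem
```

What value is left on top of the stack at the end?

0

bipush 2   -> 2
pop        -> (empty)
bipush -11 -> -11
bipush 38  -> -11 38
idiv       -> 0
ineg       -> 0
bipush -24 -> 0 -24
irem       -> 0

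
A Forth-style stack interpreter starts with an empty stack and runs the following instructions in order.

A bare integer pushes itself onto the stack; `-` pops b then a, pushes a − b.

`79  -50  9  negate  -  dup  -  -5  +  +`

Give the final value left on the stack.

74

79     -> [79]
-50    -> [79, -50]
9      -> [79, -50, 9]
negate -> [79, -50, -9]
-      -> [79, -41]
dup    -> [79, -41, -41]
-      -> [79, 0]
-5     -> [79, 0, -5]
+      -> [79, -5]
+      -> [74]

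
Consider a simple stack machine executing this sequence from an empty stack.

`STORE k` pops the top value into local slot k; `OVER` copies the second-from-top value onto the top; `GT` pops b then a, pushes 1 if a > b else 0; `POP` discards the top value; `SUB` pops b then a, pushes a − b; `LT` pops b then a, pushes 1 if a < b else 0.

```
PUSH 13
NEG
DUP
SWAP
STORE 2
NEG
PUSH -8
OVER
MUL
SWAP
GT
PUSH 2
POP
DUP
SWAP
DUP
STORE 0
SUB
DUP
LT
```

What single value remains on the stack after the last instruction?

PUSH 13 → 13
NEG     → -13
DUP     → -13 -13
SWAP    → -13 -13
STORE 2 → -13
NEG     → 13
PUSH -8 → 13 -8
OVER    → 13 -8 13
MUL     → 13 -104
SWAP    → -104 13
GT      → 0
PUSH 2  → 0 2
POP     → 0
DUP     → 0 0
SWAP    → 0 0
DUP     → 0 0 0
STORE 0 → 0 0
SUB     → 0
DUP     → 0 0
LT      → 0

0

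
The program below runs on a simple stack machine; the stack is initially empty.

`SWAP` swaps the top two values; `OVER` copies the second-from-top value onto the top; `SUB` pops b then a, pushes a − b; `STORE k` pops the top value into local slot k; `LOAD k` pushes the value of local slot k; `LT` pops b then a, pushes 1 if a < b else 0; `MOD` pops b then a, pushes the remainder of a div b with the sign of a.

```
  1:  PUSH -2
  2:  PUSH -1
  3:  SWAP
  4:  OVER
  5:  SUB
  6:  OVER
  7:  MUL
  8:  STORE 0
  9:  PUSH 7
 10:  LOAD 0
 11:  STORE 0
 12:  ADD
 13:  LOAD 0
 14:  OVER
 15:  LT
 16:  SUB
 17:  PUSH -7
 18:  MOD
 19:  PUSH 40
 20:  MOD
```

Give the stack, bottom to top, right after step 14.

PUSH -2 : -2
PUSH -1 : -2 -1
SWAP    : -1 -2
OVER    : -1 -2 -1
SUB     : -1 -1
OVER    : -1 -1 -1
MUL     : -1 1
STORE 0 : -1
PUSH 7  : -1 7
LOAD 0  : -1 7 1
STORE 0 : -1 7
ADD     : 6
LOAD 0  : 6 1
OVER    : 6 1 6

[6, 1, 6]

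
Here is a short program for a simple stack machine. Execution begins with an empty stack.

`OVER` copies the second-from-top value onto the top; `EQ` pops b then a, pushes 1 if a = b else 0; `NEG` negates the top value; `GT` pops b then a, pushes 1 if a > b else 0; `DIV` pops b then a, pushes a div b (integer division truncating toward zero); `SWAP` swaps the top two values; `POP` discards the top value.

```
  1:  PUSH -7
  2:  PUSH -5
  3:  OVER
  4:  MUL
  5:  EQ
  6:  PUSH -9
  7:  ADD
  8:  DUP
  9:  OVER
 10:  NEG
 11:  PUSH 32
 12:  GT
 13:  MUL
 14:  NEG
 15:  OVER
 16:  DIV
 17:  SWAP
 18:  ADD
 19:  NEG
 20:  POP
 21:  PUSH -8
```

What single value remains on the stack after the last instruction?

PUSH -7 -> [-7]
PUSH -5 -> [-7, -5]
OVER    -> [-7, -5, -7]
MUL     -> [-7, 35]
EQ      -> [0]
PUSH -9 -> [0, -9]
ADD     -> [-9]
DUP     -> [-9, -9]
OVER    -> [-9, -9, -9]
NEG     -> [-9, -9, 9]
PUSH 32 -> [-9, -9, 9, 32]
GT      -> [-9, -9, 0]
MUL     -> [-9, 0]
NEG     -> [-9, 0]
OVER    -> [-9, 0, -9]
DIV     -> [-9, 0]
SWAP    -> [0, -9]
ADD     -> [-9]
NEG     -> [9]
POP     -> []
PUSH -8 -> [-8]

-8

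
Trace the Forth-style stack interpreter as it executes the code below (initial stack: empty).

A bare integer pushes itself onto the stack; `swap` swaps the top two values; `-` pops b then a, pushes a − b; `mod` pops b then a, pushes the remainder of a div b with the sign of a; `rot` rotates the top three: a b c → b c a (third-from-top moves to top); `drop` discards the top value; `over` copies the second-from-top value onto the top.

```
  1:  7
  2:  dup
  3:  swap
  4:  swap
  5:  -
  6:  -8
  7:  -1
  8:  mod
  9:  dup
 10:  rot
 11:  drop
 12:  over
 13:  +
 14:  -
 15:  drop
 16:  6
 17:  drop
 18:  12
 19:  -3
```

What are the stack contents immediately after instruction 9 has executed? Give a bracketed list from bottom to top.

7    → 7
dup  → 7 7
swap → 7 7
swap → 7 7
-    → 0
-8   → 0 -8
-1   → 0 -8 -1
mod  → 0 0
dup  → 0 0 0

[0, 0, 0]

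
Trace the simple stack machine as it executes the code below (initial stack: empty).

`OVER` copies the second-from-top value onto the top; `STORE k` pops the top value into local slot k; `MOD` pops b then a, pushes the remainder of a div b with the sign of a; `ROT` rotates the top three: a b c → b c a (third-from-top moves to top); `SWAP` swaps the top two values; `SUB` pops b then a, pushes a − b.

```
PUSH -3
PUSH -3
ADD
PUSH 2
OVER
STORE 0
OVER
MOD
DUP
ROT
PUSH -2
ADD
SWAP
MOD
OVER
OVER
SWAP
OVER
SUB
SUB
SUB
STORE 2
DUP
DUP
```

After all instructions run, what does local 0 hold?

-6

PUSH -3  [-3]
PUSH -3  [-3, -3]
ADD      [-6]
PUSH 2   [-6, 2]
OVER     [-6, 2, -6]
STORE 0  [-6, 2]
OVER     [-6, 2, -6]
MOD      [-6, 2]
DUP      [-6, 2, 2]
ROT      [2, 2, -6]
PUSH -2  [2, 2, -6, -2]
ADD      [2, 2, -8]
SWAP     [2, -8, 2]
MOD      [2, 0]
OVER     [2, 0, 2]
OVER     [2, 0, 2, 0]
SWAP     [2, 0, 0, 2]
OVER     [2, 0, 0, 2, 0]
SUB      [2, 0, 0, 2]
SUB      [2, 0, -2]
SUB      [2, 2]
STORE 2  [2]
DUP      [2, 2]
DUP      [2, 2, 2]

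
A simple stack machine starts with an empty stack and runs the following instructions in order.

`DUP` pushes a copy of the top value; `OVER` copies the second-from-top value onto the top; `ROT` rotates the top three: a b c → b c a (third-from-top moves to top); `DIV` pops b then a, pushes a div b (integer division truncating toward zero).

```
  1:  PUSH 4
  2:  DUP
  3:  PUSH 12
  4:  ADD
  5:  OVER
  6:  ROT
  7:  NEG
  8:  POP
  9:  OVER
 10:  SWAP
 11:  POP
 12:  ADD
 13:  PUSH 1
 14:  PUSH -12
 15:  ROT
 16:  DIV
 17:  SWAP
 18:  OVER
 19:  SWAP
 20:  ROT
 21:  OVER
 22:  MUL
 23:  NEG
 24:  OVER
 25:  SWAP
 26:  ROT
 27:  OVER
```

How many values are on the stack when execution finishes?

PUSH 4   : [4]
DUP      : [4, 4]
PUSH 12  : [4, 4, 12]
ADD      : [4, 16]
OVER     : [4, 16, 4]
ROT      : [16, 4, 4]
NEG      : [16, 4, -4]
POP      : [16, 4]
OVER     : [16, 4, 16]
SWAP     : [16, 16, 4]
POP      : [16, 16]
ADD      : [32]
PUSH 1   : [32, 1]
PUSH -12 : [32, 1, -12]
ROT      : [1, -12, 32]
DIV      : [1, 0]
SWAP     : [0, 1]
OVER     : [0, 1, 0]
SWAP     : [0, 0, 1]
ROT      : [0, 1, 0]
OVER     : [0, 1, 0, 1]
MUL      : [0, 1, 0]
NEG      : [0, 1, 0]
OVER     : [0, 1, 0, 1]
SWAP     : [0, 1, 1, 0]
ROT      : [0, 1, 0, 1]
OVER     : [0, 1, 0, 1, 0]

5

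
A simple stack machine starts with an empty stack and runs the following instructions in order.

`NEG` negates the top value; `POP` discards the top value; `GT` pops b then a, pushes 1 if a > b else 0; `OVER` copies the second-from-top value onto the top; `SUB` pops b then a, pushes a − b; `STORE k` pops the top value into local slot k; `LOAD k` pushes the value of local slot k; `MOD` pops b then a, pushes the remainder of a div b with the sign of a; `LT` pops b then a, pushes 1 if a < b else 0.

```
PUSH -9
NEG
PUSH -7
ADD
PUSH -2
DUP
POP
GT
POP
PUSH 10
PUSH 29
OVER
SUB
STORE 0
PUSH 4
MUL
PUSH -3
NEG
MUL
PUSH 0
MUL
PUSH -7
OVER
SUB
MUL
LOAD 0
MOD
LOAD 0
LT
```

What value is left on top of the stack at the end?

PUSH -9 → -9
NEG     → 9
PUSH -7 → 9 -7
ADD     → 2
PUSH -2 → 2 -2
DUP     → 2 -2 -2
POP     → 2 -2
GT      → 1
POP     → (empty)
PUSH 10 → 10
PUSH 29 → 10 29
OVER    → 10 29 10
SUB     → 10 19
STORE 0 → 10
PUSH 4  → 10 4
MUL     → 40
PUSH -3 → 40 -3
NEG     → 40 3
MUL     → 120
PUSH 0  → 120 0
MUL     → 0
PUSH -7 → 0 -7
OVER    → 0 -7 0
SUB     → 0 -7
MUL     → 0
LOAD 0  → 0 19
MOD     → 0
LOAD 0  → 0 19
LT      → 1

1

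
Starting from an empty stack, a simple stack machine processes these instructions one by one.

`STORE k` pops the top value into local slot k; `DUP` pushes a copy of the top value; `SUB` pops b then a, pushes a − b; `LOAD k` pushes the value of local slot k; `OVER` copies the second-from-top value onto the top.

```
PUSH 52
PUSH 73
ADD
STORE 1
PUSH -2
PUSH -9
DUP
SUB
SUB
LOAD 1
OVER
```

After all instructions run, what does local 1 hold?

125

PUSH 52 → [52]
PUSH 73 → [52, 73]
ADD     → [125]
STORE 1 → []
PUSH -2 → [-2]
PUSH -9 → [-2, -9]
DUP     → [-2, -9, -9]
SUB     → [-2, 0]
SUB     → [-2]
LOAD 1  → [-2, 125]
OVER    → [-2, 125, -2]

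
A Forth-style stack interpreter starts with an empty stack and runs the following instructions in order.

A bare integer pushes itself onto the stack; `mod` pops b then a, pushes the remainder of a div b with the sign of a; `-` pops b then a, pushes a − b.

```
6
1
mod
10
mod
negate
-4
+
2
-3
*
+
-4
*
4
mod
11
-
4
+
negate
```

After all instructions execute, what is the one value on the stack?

7

6      : 6
1      : 6 1
mod    : 0
10     : 0 10
mod    : 0
negate : 0
-4     : 0 -4
+      : -4
2      : -4 2
-3     : -4 2 -3
*      : -4 -6
+      : -10
-4     : -10 -4
*      : 40
4      : 40 4
mod    : 0
11     : 0 11
-      : -11
4      : -11 4
+      : -7
negate : 7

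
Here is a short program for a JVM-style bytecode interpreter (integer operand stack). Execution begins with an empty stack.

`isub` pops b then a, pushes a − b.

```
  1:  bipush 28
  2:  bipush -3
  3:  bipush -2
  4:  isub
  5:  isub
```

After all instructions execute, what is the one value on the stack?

29

bipush 28 → 28
bipush -3 → 28 -3
bipush -2 → 28 -3 -2
isub      → 28 -1
isub      → 29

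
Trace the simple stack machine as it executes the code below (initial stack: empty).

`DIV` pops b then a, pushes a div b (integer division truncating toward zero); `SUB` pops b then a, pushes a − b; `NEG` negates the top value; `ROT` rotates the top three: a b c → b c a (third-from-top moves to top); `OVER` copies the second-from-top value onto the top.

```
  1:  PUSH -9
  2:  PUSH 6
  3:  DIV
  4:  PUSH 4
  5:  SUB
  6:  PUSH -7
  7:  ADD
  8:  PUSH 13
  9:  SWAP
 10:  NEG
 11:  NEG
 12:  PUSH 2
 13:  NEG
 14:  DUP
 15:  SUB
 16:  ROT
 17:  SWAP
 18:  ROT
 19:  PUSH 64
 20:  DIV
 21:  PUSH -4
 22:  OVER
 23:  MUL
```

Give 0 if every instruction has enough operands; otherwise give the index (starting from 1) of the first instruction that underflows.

PUSH -9  -9
PUSH 6   -9 6
DIV      -1
PUSH 4   -1 4
SUB      -5
PUSH -7  -5 -7
ADD      -12
PUSH 13  -12 13
SWAP     13 -12
NEG      13 12
NEG      13 -12
PUSH 2   13 -12 2
NEG      13 -12 -2
DUP      13 -12 -2 -2
SUB      13 -12 0
ROT      -12 0 13
SWAP     -12 13 0
ROT      13 0 -12
PUSH 64  13 0 -12 64
DIV      13 0 0
PUSH -4  13 0 0 -4
OVER     13 0 0 -4 0
MUL      13 0 0 0

0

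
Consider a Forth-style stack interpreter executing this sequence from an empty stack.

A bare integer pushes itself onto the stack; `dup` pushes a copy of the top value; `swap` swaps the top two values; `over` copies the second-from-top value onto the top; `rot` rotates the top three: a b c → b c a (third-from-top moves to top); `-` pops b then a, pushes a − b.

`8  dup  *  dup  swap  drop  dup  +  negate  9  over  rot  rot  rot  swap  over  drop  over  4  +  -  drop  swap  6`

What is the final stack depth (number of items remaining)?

3

8      → 8
dup    → 8 8
*      → 64
dup    → 64 64
swap   → 64 64
drop   → 64
dup    → 64 64
+      → 128
negate → -128
9      → -128 9
over   → -128 9 -128
rot    → 9 -128 -128
rot    → -128 -128 9
rot    → -128 9 -128
swap   → -128 -128 9
over   → -128 -128 9 -128
drop   → -128 -128 9
over   → -128 -128 9 -128
4      → -128 -128 9 -128 4
+      → -128 -128 9 -124
-      → -128 -128 133
drop   → -128 -128
swap   → -128 -128
6      → -128 -128 6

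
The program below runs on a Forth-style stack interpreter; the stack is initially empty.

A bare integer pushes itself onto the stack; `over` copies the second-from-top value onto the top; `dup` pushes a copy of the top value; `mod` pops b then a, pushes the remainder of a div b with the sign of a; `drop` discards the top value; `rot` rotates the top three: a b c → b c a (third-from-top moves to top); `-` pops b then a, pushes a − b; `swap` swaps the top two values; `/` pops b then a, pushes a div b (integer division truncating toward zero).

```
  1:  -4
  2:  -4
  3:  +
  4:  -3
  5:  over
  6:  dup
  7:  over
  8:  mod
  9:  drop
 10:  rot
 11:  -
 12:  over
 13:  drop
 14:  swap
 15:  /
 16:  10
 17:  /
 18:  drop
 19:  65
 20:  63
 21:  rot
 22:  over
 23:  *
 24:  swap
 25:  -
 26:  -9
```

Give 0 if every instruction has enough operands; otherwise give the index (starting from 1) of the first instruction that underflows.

21

-4    -4
-4    -4 -4
+     -8
-3    -8 -3
over  -8 -3 -8
dup   -8 -3 -8 -8
over  -8 -3 -8 -8 -8
mod   -8 -3 -8 0
drop  -8 -3 -8
rot   -3 -8 -8
-     -3 0
over  -3 0 -3
drop  -3 0
swap  0 -3
/     0
10    0 10
/     0
drop  (empty)
65    65
63    65 63
rot  — needs 3 operands, stack has 2 → underflow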